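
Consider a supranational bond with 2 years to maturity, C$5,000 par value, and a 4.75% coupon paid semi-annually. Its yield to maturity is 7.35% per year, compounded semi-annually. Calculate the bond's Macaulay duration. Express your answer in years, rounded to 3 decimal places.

Periodic yield y = 0.03675. Discount each cash flow and weight by its period:
  t   CF        PV=CF/(1+0.03675)^t    t·PV
  1       118.75       114.5406       114.5406
  2       118.75       110.4805       220.9609
  3       118.75       106.5642       319.6927
  4     5,118.75     4,430.6530    17,722.6122
  Σ                  4,762.2384    18,377.8065
Price P = Σ PV = 4,762.2384.
Macaulay duration = Σ(t·PV) / P = 18,377.8065 / 4,762.2384 = 3.85907 half-year periods.
In years: 3.85907 / 2 = 1.92953 years.

1.930 years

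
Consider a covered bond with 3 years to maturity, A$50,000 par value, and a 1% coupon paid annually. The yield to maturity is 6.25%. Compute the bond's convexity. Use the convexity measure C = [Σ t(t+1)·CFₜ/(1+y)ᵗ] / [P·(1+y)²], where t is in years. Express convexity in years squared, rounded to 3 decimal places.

With y = 0.0625:
  t   CF        PV=CF/(1+0.0625)^t    t·PV        t(t+1)·PV
  1       500.00       470.5882       470.5882         941.1765
  2       500.00       442.9066       885.8131       2,657.4394
  3    50,500.00    42,102.1779   126,306.5337     505,226.1347
  Σ                 43,015.6727   127,662.9351     508,824.7507
P = 43,015.6727.
Convexity = Σ t(t+1)·PV / [P·(1+y)²] = 508,824.7507 / (43,015.6727 × 1.128906) = 10.47813.

10.478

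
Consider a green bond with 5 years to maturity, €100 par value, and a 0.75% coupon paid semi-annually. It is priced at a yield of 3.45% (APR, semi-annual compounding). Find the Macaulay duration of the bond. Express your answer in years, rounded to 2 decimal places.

4.91 years

Periodic yield y = 0.01725. Discount each cash flow and weight by its period:
  t   CF        PV=CF/(1+0.01725)^t    t·PV
  1        0.375         0.3686         0.3686
  2        0.375         0.3624         0.7248
  3        0.375         0.3562         1.0687
  4        0.375         0.3502         1.4008
  5        0.375         0.3443         1.7213
  6        0.375         0.3384         2.0306
  7        0.375         0.3327         2.3288
  8        0.375         0.3270         2.6164
  9        0.375         0.3215         2.8935
  10     100.375        84.5958       845.9576
  Σ                     87.6972       861.1111
Price P = Σ PV = 87.6972.
Macaulay duration = Σ(t·PV) / P = 861.1111 / 87.6972 = 9.81914 half-year periods.
In years: 9.81914 / 2 = 4.90957 years.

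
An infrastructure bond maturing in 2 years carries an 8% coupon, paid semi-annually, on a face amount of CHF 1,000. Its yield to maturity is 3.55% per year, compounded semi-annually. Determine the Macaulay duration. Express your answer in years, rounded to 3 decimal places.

Periodic yield y = 0.01775. Discount each cash flow and weight by its period:
  t   CF        PV=CF/(1+0.01775)^t    t·PV
  1        40.00        39.3024        39.3024
  2        40.00        38.6169        77.2339
  3        40.00        37.9434       113.8303
  4     1,040.00       969.3238     3,877.2954
  Σ                  1,085.1866     4,107.6619
Price P = Σ PV = 1,085.1866.
Macaulay duration = Σ(t·PV) / P = 4,107.6619 / 1,085.1866 = 3.78521 half-year periods.
In years: 3.78521 / 2 = 1.89261 years.

1.893 years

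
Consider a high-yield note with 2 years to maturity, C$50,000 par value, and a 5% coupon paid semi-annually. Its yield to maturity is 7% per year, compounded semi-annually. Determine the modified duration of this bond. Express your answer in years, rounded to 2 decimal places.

1.86 years

Periodic yield y = 0.035. First find Macaulay duration:
  t   CF        PV=CF/(1+0.035)^t    t·PV
  1     1,250.00     1,207.7295     1,207.7295
  2     1,250.00     1,166.8884     2,333.7768
  3     1,250.00     1,127.4284     3,382.2851
  4    51,250.00    44,661.4142   178,645.6567
  Σ                 48,163.4604   185,569.4480
P = 48,163.4604; Macaulay duration = 185,569.4480 / 48,163.4604 = 3.85291 half-year periods = 1.92645 years.
Modified duration = D_Mac / (1 + y) = 1.92645 / 1.035 = 1.86131 years.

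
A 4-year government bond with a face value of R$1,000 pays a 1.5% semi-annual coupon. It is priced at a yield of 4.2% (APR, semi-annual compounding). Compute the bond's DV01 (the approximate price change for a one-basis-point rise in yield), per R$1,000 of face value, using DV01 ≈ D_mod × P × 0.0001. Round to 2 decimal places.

Periodic yield y = 0.021.
  t   CF        PV=CF/(1+0.021)^t    t·PV
  1         7.50         7.3457         7.3457
  2         7.50         7.1947        14.3893
  3         7.50         7.0467        21.1400
  4         7.50         6.9017        27.6069
  5         7.50         6.7598        33.7989
  6         7.50         6.6207        39.7245
  7         7.50         6.4846        45.3920
  8     1,007.50       853.1770     6,825.4157
  Σ                    901.5308     7,014.8130
P = 901.5308; D_Mac = 7.78100 half-year periods = 3.89050 yrs; D_mod = 3.81048 yrs.
DV01 ≈ 3.81048 × 901.5308 × 0.0001 = 0.343527.

R$0.34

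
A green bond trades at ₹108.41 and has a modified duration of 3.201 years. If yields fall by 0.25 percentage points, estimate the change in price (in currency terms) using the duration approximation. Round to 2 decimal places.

Duration approximation: ΔP/P ≈ -D_mod · Δy = -3.201 × (-0.0025) = +0.0080025.
ΔP ≈ 108.41 × (+0.0080025) = +0.867551025.

+₹0.87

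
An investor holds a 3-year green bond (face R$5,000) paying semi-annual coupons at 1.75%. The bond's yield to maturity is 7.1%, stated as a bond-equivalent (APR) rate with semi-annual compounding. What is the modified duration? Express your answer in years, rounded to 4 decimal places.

Periodic yield y = 0.0355. First find Macaulay duration:
  t   CF        PV=CF/(1+0.0355)^t    t·PV
  1        43.75        42.2501        42.2501
  2        43.75        40.8017        81.6033
  3        43.75        39.4029       118.2086
  4        43.75        38.0520       152.2081
  5        43.75        36.7475       183.7374
  6     5,043.75     4,091.2209    24,547.3256
  Σ                  4,288.4751    25,125.3331
P = 4,288.4751; Macaulay duration = 25,125.3331 / 4,288.4751 = 5.85880 half-year periods = 2.92940 years.
Modified duration = D_Mac / (1 + y) = 2.92940 / 1.0355 = 2.82897 years.

2.8290 years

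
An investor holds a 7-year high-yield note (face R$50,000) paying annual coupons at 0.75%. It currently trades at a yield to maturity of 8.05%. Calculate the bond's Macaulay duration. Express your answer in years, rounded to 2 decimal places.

6.79 years

Periodic yield y = 0.0805. Discount each cash flow and weight by its year:
  t   CF        PV=CF/(1+0.0805)^t    t·PV
  1       375.00       347.0615       347.0615
  2       375.00       321.2046       642.4092
  3       375.00       297.2740       891.8221
  4       375.00       275.1263     1,100.5054
  5       375.00       254.6287     1,273.1437
  6       375.00       235.6582     1,413.9495
  7    50,375.00    29,298.2487   205,087.7406
  Σ                 31,029.2021   210,756.6319
Price P = Σ PV = 31,029.2021.
Macaulay duration = Σ(t·PV) / P = 210,756.6319 / 31,029.2021 = 6.79220 years.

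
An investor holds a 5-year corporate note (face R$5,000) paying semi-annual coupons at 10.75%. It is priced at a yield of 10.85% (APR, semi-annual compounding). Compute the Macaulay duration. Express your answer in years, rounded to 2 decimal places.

Periodic yield y = 0.05425. Discount each cash flow and weight by its period:
  t   CF        PV=CF/(1+0.05425)^t    t·PV
  1       268.75       254.9206       254.9206
  2       268.75       241.8028       483.6055
  3       268.75       229.3600       688.0799
  4       268.75       217.5575       870.2299
  5       268.75       206.3623     1,031.8117
  6       268.75       195.7433     1,174.4596
  7       268.75       185.6706     1,299.6944
  8       268.75       176.1163     1,408.9305
  9       268.75       167.0537     1,503.4829
  10    5,268.75     3,106.5010    31,065.0098
  Σ                  4,981.0880    39,780.2248
Price P = Σ PV = 4,981.0880.
Macaulay duration = Σ(t·PV) / P = 39,780.2248 / 4,981.0880 = 7.98625 half-year periods.
In years: 7.98625 / 2 = 3.99313 years.

3.99 years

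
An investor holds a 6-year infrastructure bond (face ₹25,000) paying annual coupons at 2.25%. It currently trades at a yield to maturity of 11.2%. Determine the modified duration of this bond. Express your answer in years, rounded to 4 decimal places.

5.0125 years

Periodic yield y = 0.112. First find Macaulay duration:
  t   CF        PV=CF/(1+0.112)^t    t·PV
  1       562.50       505.8453       505.8453
  2       562.50       454.8969       909.7937
  3       562.50       409.0799     1,227.2398
  4       562.50       367.8776     1,471.5105
  5       562.50       330.8252     1,654.1260
  6    25,562.50    13,519.9349    81,119.6097
  Σ                 15,588.4599    86,888.1250
P = 15,588.4599; Macaulay duration = 86,888.1250 / 15,588.4599 = 5.57387 years.
Modified duration = D_Mac / (1 + y) = 5.57387 / 1.112 = 5.01248 years.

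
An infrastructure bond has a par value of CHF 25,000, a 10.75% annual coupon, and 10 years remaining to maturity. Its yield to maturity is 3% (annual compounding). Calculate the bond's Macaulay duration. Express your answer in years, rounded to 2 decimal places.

7.38 years

Periodic yield y = 0.03. Discount each cash flow and weight by its year:
  t   CF        PV=CF/(1+0.03)^t    t·PV
  1     2,687.50     2,609.2233     2,609.2233
  2     2,687.50     2,533.2265     5,066.4530
  3     2,687.50     2,459.4432     7,378.3296
  4     2,687.50     2,387.8089     9,551.2358
  5     2,687.50     2,318.2611    11,591.3055
  6     2,687.50     2,250.7389    13,504.4336
  7     2,687.50     2,185.1834    15,296.2841
  8     2,687.50     2,121.5373    16,972.2985
  9     2,687.50     2,059.7450    18,537.7047
  10   27,687.50    20,602.1003   206,021.0027
  Σ                 41,527.2680   306,528.2709
Price P = Σ PV = 41,527.2680.
Macaulay duration = Σ(t·PV) / P = 306,528.2709 / 41,527.2680 = 7.38137 years.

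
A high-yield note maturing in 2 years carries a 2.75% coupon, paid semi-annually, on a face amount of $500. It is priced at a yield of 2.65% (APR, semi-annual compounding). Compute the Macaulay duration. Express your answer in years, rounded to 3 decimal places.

Periodic yield y = 0.01325. Discount each cash flow and weight by its period:
  t   CF        PV=CF/(1+0.01325)^t    t·PV
  1        6.875         6.7851         6.7851
  2        6.875         6.6964        13.3927
  3        6.875         6.6088        19.8264
  4      506.875       480.8775     1,923.5098
  Σ                    500.9677     1,963.5141
Price P = Σ PV = 500.9677.
Macaulay duration = Σ(t·PV) / P = 1,963.5141 / 500.9677 = 3.91944 half-year periods.
In years: 3.91944 / 2 = 1.95972 years.

1.960 years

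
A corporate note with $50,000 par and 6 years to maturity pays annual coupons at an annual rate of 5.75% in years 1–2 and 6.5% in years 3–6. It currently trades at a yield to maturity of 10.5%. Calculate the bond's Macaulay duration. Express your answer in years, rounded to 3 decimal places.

5.117 years

Periodic yield y = 0.105. Discount each cash flow and weight by its year:
  t   CF        PV=CF/(1+0.105)^t    t·PV
  1     2,875.00     2,601.8100     2,601.8100
  2     2,875.00     2,354.5791     4,709.1583
  3     3,250.00     2,408.7766     7,226.3299
  4     3,250.00     2,179.8883     8,719.5534
  5     3,250.00     1,972.7496     9,863.7482
  6    53,250.00    29,251.3520   175,508.1120
  Σ                 40,769.1557   208,628.7116
Price P = Σ PV = 40,769.1557.
Macaulay duration = Σ(t·PV) / P = 208,628.7116 / 40,769.1557 = 5.11732 years.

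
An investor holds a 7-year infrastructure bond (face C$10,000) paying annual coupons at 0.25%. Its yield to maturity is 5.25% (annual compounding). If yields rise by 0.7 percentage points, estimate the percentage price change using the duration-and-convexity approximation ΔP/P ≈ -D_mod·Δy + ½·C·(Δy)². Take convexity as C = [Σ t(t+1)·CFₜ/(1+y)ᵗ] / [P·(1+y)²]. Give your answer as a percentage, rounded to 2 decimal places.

-4.49%

With y = 0.0525:
  t   CF        PV=CF/(1+0.0525)^t    t·PV        t(t+1)·PV
  1        25.00        23.7530        23.7530          47.5059
  2        25.00        22.5681        45.1363         135.4089
  3        25.00        21.4424        64.3272         257.3090
  4        25.00        20.3728        81.4914         407.4568
  5        25.00        19.3566        96.7831         580.6985
  6        25.00        18.3911       110.3465         772.4256
  7    10,025.00     7,006.9602    49,048.7213     392,389.7704
  Σ                  7,132.8443    49,470.5588     394,590.5751
P = 7,132.8443; D_Mac = 6.93560 yrs; D_mod = 6.58964 yrs; C = 49.93899.
Duration effect: -6.58964 × (+0.007) = -0.046128
Convexity effect: 0.5 × 49.93899 × (0.007)² = +0.0012235
ΔP/P ≈ -0.046128 + 0.0012235 = -0.044904 = -4.4904%.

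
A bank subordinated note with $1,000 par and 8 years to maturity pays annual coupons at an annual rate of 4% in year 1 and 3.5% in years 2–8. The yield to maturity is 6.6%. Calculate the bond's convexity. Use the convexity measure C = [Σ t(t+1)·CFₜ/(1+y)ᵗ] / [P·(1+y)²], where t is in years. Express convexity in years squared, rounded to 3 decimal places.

52.645

With y = 0.066:
  t   CF        PV=CF/(1+0.066)^t    t·PV        t(t+1)·PV
  1        40.00        37.5235        37.5235          75.0469
  2        35.00        30.8002        61.6004         184.8012
  3        35.00        28.8933        86.6798         346.7190
  4        35.00        27.1044       108.4175         542.0873
  5        35.00        25.4262       127.1312         762.7870
  6        35.00        23.8520       143.1120       1,001.7840
  7        35.00        22.3752       156.6266       1,253.0132
  8     1,035.00       620.7014     4,965.6111      44,690.4995
  Σ                    816.6761     5,686.7020      48,856.7382
P = 816.6761.
Convexity = Σ t(t+1)·PV / [P·(1+y)²] = 48,856.7382 / (816.6761 × 1.136356) = 52.64537.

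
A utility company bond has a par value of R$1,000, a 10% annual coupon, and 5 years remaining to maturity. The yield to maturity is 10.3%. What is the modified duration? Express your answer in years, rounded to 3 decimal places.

Periodic yield y = 0.103. First find Macaulay duration:
  t   CF        PV=CF/(1+0.103)^t    t·PV
  1       100.00        90.6618        90.6618
  2       100.00        82.1957       164.3914
  3       100.00        74.5201       223.5603
  4       100.00        67.5613       270.2452
  5     1,100.00       673.7754     3,368.8768
  Σ                    988.7143     4,117.7355
P = 988.7143; Macaulay duration = 4,117.7355 / 988.7143 = 4.16474 years.
Modified duration = D_Mac / (1 + y) = 4.16474 / 1.103 = 3.77583 years.

3.776 years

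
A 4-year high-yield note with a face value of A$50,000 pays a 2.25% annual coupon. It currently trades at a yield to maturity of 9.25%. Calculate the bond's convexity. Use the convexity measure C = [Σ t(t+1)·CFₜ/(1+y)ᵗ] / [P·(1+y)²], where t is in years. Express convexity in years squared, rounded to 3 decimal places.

With y = 0.0925:
  t   CF        PV=CF/(1+0.0925)^t    t·PV        t(t+1)·PV
  1     1,125.00     1,029.7483     1,029.7483       2,059.4966
  2     1,125.00       942.5614     1,885.1227       5,655.3681
  3     1,125.00       862.7564     2,588.2692      10,353.0767
  4    51,125.00    35,887.8581   143,551.4322     717,757.1610
  Σ                 38,722.9241   149,054.5724     735,825.1024
P = 38,722.9241.
Convexity = Σ t(t+1)·PV / [P·(1+y)²] = 735,825.1024 / (38,722.9241 × 1.193556) = 15.92075.

15.921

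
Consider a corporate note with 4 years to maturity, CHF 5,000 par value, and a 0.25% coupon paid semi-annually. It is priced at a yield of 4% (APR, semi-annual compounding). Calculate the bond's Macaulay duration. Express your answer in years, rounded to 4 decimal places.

Periodic yield y = 0.02. Discount each cash flow and weight by its period:
  t   CF        PV=CF/(1+0.02)^t    t·PV
  1         6.25         6.1275         6.1275
  2         6.25         6.0073        12.0146
  3         6.25         5.8895        17.6685
  4         6.25         5.7740        23.0961
  5         6.25         5.6608        28.3041
  6         6.25         5.5498        33.2989
  7         6.25         5.4410        38.0870
  8     5,006.25     4,272.7862    34,182.2894
  Σ                  4,313.2361    34,340.8861
Price P = Σ PV = 4,313.2361.
Macaulay duration = Σ(t·PV) / P = 34,340.8861 / 4,313.2361 = 7.96175 half-year periods.
In years: 7.96175 / 2 = 3.98087 years.

3.9809 years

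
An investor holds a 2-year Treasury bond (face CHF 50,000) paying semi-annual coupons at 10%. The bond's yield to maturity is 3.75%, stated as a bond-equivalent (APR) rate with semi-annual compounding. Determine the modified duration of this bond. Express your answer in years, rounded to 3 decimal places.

Periodic yield y = 0.01875. First find Macaulay duration:
  t   CF        PV=CF/(1+0.01875)^t    t·PV
  1     2,500.00     2,453.9877     2,453.9877
  2     2,500.00     2,408.8223     4,817.6446
  3     2,500.00     2,364.4882     7,093.4645
  4    52,500.00    48,740.3694   194,961.4776
  Σ                 55,967.6676   209,326.5745
P = 55,967.6676; Macaulay duration = 209,326.5745 / 55,967.6676 = 3.74013 half-year periods = 1.87007 years.
Modified duration = D_Mac / (1 + y) = 1.87007 / 1.01875 = 1.83565 years.

1.836 years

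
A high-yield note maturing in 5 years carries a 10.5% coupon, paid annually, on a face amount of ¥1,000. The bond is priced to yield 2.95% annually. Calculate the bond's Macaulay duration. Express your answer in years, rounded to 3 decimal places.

Periodic yield y = 0.0295. Discount each cash flow and weight by its year:
  t   CF        PV=CF/(1+0.0295)^t    t·PV
  1       105.00       101.9913       101.9913
  2       105.00        99.0687       198.1375
  3       105.00        96.2299       288.6898
  4       105.00        93.4725       373.8900
  5     1,105.00       955.4996     4,777.4982
  Σ                  1,346.2621     5,740.2067
Price P = Σ PV = 1,346.2621.
Macaulay duration = Σ(t·PV) / P = 5,740.2067 / 1,346.2621 = 4.26381 years.

4.264 years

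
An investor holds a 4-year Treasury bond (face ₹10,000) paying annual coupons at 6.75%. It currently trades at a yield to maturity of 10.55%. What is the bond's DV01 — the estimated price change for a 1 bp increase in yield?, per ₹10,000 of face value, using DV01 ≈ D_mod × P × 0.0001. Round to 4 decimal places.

Periodic yield y = 0.1055.
  t   CF        PV=CF/(1+0.1055)^t    t·PV
  1       675.00       610.5834       610.5834
  2       675.00       552.3143     1,104.6286
  3       675.00       499.6059     1,498.8176
  4    10,675.00     7,147.1500    28,588.5999
  Σ                  8,809.6536    31,802.6296
P = 8,809.6536; D_Mac = 3.60998 yrs; D_mod = 3.26547 yrs.
DV01 ≈ 3.26547 × 8,809.6536 × 0.0001 = 2.876764.

₹2.8768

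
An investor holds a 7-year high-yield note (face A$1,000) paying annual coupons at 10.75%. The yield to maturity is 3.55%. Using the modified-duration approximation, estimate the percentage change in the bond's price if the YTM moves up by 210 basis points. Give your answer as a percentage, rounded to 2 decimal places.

Periodic yield y = 0.0355. Modified duration first:
  t   CF        PV=CF/(1+0.0355)^t    t·PV
  1       107.50       103.8146       103.8146
  2       107.50       100.2555       200.5110
  3       107.50        96.8185       290.4554
  4       107.50        93.4992       373.9969
  5       107.50        90.2938       451.4690
  6       107.50        87.1983       523.1896
  7     1,107.50       867.5470     6,072.8290
  Σ                  1,439.4269     8,016.2655
P = 1,439.4269; D_Mac = 5.56907 yrs; D_mod = 5.56907/(1+0.0355) = 5.37814 yrs.
ΔP/P ≈ -D_mod · Δy = -5.37814 × (+0.021) = -0.112941 = -11.2941%.

-11.29%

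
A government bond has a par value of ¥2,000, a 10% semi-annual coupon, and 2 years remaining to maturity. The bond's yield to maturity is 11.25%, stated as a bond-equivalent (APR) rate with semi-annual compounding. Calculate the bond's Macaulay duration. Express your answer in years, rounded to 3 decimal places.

Periodic yield y = 0.05625. Discount each cash flow and weight by its period:
  t   CF        PV=CF/(1+0.05625)^t    t·PV
  1       100.00        94.6746        94.6746
  2       100.00        89.6327       179.2654
  3       100.00        84.8594       254.5781
  4     2,100.00     1,687.1450     6,748.5800
  Σ                  1,956.3116     7,277.0981
Price P = Σ PV = 1,956.3116.
Macaulay duration = Σ(t·PV) / P = 7,277.0981 / 1,956.3116 = 3.71981 half-year periods.
In years: 3.71981 / 2 = 1.85990 years.

1.860 years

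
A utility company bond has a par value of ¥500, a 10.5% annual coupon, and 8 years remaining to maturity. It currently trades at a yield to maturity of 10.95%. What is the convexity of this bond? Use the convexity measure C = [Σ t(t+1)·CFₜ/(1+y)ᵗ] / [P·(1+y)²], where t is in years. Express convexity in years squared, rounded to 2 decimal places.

With y = 0.1095:
  t   CF        PV=CF/(1+0.1095)^t    t·PV        t(t+1)·PV
  1        52.50        47.3186        47.3186          94.6372
  2        52.50        42.6486        85.2972         255.8915
  3        52.50        38.4395       115.3184         461.2736
  4        52.50        34.6458       138.5830         692.9152
  5        52.50        31.2265       156.1323         936.7938
  6        52.50        28.1446       168.8677       1,182.0742
  7        52.50        25.3669       177.5686       1,420.5489
  8       552.50       240.6101     1,924.8807      17,323.9263
  Σ                    488.4005     2,813.9666      22,368.0608
P = 488.4005.
Convexity = Σ t(t+1)·PV / [P·(1+y)²] = 22,368.0608 / (488.4005 × 1.230990) = 37.20468.

37.20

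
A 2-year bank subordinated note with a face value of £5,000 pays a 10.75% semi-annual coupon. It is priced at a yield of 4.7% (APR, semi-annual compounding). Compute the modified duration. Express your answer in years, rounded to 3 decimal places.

1.818 years

Periodic yield y = 0.0235. First find Macaulay duration:
  t   CF        PV=CF/(1+0.0235)^t    t·PV
  1       268.75       262.5794       262.5794
  2       268.75       256.5504       513.1009
  3       268.75       250.6599       751.9798
  4     5,268.75     4,801.2708    19,205.0833
  Σ                  5,571.0606    20,732.7434
P = 5,571.0606; Macaulay duration = 20,732.7434 / 5,571.0606 = 3.72151 half-year periods = 1.86075 years.
Modified duration = D_Mac / (1 + y) = 1.86075 / 1.0235 = 1.81803 years.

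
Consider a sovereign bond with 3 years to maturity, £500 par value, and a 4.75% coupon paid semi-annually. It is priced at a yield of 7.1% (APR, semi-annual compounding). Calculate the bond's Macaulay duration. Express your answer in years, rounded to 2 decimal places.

2.82 years

Periodic yield y = 0.0355. Discount each cash flow and weight by its period:
  t   CF        PV=CF/(1+0.0355)^t    t·PV
  1       11.875        11.4679        11.4679
  2       11.875        11.0747        22.1495
  3       11.875        10.6951        32.0852
  4       11.875        10.3284        41.3136
  5       11.875         9.9743        49.8716
  6      511.875       415.2057     2,491.2342
  Σ                    468.7461     2,648.1219
Price P = Σ PV = 468.7461.
Macaulay duration = Σ(t·PV) / P = 2,648.1219 / 468.7461 = 5.64937 half-year periods.
In years: 5.64937 / 2 = 2.82469 years.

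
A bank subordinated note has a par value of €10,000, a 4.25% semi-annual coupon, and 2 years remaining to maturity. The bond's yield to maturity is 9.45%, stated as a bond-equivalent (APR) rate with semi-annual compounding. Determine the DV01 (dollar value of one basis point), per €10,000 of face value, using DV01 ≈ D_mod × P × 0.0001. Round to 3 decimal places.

€1.676

Periodic yield y = 0.04725.
  t   CF        PV=CF/(1+0.04725)^t    t·PV
  1       212.50       202.9124       202.9124
  2       212.50       193.7574       387.5147
  3       212.50       185.0154       555.0461
  4    10,212.50     8,490.4477    33,961.7910
  Σ                  9,072.1329    35,107.2642
P = 9,072.1329; D_Mac = 3.86979 half-year periods = 1.93490 yrs; D_mod = 1.84760 yrs.
DV01 ≈ 1.84760 × 9,072.1329 × 0.0001 = 1.676164.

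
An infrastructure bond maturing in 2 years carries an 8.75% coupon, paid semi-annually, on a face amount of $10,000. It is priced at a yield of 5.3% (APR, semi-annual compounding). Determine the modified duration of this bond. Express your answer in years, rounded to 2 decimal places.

1.83 years

Periodic yield y = 0.0265. First find Macaulay duration:
  t   CF        PV=CF/(1+0.0265)^t    t·PV
  1       437.50       426.2056       426.2056
  2       437.50       415.2027       830.4054
  3       437.50       404.4839     1,213.4516
  4    10,437.50     9,400.7104    37,602.8416
  Σ                 10,646.6025    40,072.9041
P = 10,646.6025; Macaulay duration = 40,072.9041 / 10,646.6025 = 3.76391 half-year periods = 1.88196 years.
Modified duration = D_Mac / (1 + y) = 1.88196 / 1.0265 = 1.83337 years.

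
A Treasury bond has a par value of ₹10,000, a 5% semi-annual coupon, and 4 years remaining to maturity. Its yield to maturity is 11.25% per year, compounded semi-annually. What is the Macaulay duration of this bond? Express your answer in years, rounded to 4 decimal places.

Periodic yield y = 0.05625. Discount each cash flow and weight by its period:
  t   CF        PV=CF/(1+0.05625)^t    t·PV
  1       250.00       236.6864       236.6864
  2       250.00       224.0818       448.1636
  3       250.00       212.1484       636.4453
  4       250.00       200.8506       803.4024
  5       250.00       190.1544       950.7720
  6       250.00       180.0278     1,080.1671
  7       250.00       170.4406     1,193.0839
  8    10,250.00     6,615.9176    52,927.3411
  Σ                  8,030.3077    58,276.0618
Price P = Σ PV = 8,030.3077.
Macaulay duration = Σ(t·PV) / P = 58,276.0618 / 8,030.3077 = 7.25701 half-year periods.
In years: 7.25701 / 2 = 3.62851 years.

3.6285 years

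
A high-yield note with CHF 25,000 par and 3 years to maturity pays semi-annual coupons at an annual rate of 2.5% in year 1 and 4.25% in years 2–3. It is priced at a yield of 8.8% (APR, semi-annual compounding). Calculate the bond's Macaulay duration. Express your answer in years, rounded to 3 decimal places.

2.876 years

Periodic yield y = 0.044. Discount each cash flow and weight by its period:
  t   CF        PV=CF/(1+0.044)^t    t·PV
  1       312.50       299.3295       299.3295
  2       312.50       286.7141       573.4282
  3       531.25       466.8716     1,400.6148
  4       531.25       447.1950     1,788.7800
  5       531.25       428.3477     2,141.7386
  6    25,531.25    19,718.2826   118,309.6955
  Σ                 21,646.7405   124,513.5865
Price P = Σ PV = 21,646.7405.
Macaulay duration = Σ(t·PV) / P = 124,513.5865 / 21,646.7405 = 5.75207 half-year periods.
In years: 5.75207 / 2 = 2.87604 years.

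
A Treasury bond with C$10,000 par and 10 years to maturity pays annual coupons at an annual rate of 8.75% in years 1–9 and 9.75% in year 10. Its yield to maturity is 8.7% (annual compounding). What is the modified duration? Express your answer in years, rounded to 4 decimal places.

6.5082 years

Periodic yield y = 0.087. First find Macaulay duration:
  t   CF        PV=CF/(1+0.087)^t    t·PV
  1       875.00       804.9678       804.9678
  2       875.00       740.5408     1,481.0815
  3       875.00       681.2702     2,043.8107
  4       875.00       626.7436     2,506.9742
  5       875.00       576.5810     2,882.9050
  6       875.00       530.4333     3,182.5999
  7       875.00       487.9791     3,415.8539
  8       875.00       448.9228     3,591.3827
  9       875.00       412.9925     3,716.9324
  10   10,975.00     4,765.5067    47,655.0674
  Σ                 10,075.9379    71,281.5756
P = 10,075.9379; Macaulay duration = 71,281.5756 / 10,075.9379 = 7.07444 years.
Modified duration = D_Mac / (1 + y) = 7.07444 / 1.087 = 6.50822 years.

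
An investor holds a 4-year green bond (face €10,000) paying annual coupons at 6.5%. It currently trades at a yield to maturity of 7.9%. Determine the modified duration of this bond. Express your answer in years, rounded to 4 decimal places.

Periodic yield y = 0.079. First find Macaulay duration:
  t   CF        PV=CF/(1+0.079)^t    t·PV
  1       650.00       602.4096       602.4096
  2       650.00       558.3037     1,116.6073
  3       650.00       517.4269     1,552.2808
  4    10,650.00     7,857.1280    31,428.5121
  Σ                  9,535.2682    34,699.8098
P = 9,535.2682; Macaulay duration = 34,699.8098 / 9,535.2682 = 3.63910 years.
Modified duration = D_Mac / (1 + y) = 3.63910 / 1.079 = 3.37266 years.

3.3727 years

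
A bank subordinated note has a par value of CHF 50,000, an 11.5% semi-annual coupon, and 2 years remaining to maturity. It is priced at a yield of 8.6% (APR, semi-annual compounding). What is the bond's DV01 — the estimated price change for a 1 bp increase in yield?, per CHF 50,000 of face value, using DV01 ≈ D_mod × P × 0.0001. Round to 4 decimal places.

Periodic yield y = 0.043.
  t   CF        PV=CF/(1+0.043)^t    t·PV
  1     2,875.00     2,756.4717     2,756.4717
  2     2,875.00     2,642.8300     5,285.6601
  3     2,875.00     2,533.8735     7,601.6204
  4    52,875.00    44,679.9982   178,719.9927
  Σ                 52,613.1734   194,363.7449
P = 52,613.1734; D_Mac = 3.69420 half-year periods = 1.84710 yrs; D_mod = 1.77095 yrs.
DV01 ≈ 1.77095 × 52,613.1734 × 0.0001 = 9.317533.

CHF 9.3175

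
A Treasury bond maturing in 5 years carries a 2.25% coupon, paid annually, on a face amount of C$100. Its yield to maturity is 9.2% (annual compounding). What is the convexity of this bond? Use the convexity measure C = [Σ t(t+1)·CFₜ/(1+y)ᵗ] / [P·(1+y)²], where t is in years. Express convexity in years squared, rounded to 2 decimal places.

23.44

With y = 0.092:
  t   CF        PV=CF/(1+0.092)^t    t·PV        t(t+1)·PV
  1         2.25         2.0604         2.0604           4.1209
  2         2.25         1.8868         3.7737          11.3211
  3         2.25         1.7279         5.1837          20.7346
  4         2.25         1.5823         6.3292          31.6462
  5       102.25        65.8491       329.2457       1,975.4743
  Σ                     73.1066       346.5927       2,043.2971
P = 73.1066.
Convexity = Σ t(t+1)·PV / [P·(1+y)²] = 2,043.2971 / (73.1066 × 1.192464) = 23.43848.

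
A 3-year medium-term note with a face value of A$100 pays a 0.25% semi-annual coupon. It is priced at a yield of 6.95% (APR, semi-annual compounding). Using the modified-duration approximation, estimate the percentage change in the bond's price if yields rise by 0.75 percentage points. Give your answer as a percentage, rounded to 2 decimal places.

Periodic yield y = 0.03475. Modified duration first:
  t   CF        PV=CF/(1+0.03475)^t    t·PV
  1        0.125         0.1208         0.1208
  2        0.125         0.1167         0.2335
  3        0.125         0.1128         0.3385
  4        0.125         0.1090         0.4361
  5        0.125         0.1054         0.5269
  6      100.125        81.5699       489.4194
  Σ                     82.1347       491.0752
P = 82.1347; D_Mac = 5.97890 half-year periods = 2.98945 yrs; D_mod = 2.98945/(1+0.03475) = 2.88906 yrs.
ΔP/P ≈ -D_mod · Δy = -2.88906 × (+0.0075) = -0.021668 = -2.1668%.

-2.17%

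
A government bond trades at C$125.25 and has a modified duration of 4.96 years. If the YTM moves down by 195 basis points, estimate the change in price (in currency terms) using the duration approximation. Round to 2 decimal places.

Duration approximation: ΔP/P ≈ -D_mod · Δy = -4.96 × (-0.0195) = +0.096720.
ΔP ≈ 125.25 × (+0.096720) = +12.11418.

+C$12.11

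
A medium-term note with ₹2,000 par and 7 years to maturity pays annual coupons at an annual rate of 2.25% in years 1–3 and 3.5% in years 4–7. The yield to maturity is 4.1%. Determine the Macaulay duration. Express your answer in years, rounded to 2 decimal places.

6.48 years

Periodic yield y = 0.041. Discount each cash flow and weight by its year:
  t   CF        PV=CF/(1+0.041)^t    t·PV
  1        45.00        43.2277        43.2277
  2        45.00        41.5251        83.0503
  3        45.00        39.8897       119.6690
  4        70.00        59.6067       238.4268
  5        70.00        57.2591       286.2954
  6        70.00        55.0039       330.0235
  7     2,070.00     1,562.4828    10,937.3794
  Σ                  1,858.9949    12,038.0721
Price P = Σ PV = 1,858.9949.
Macaulay duration = Σ(t·PV) / P = 12,038.0721 / 1,858.9949 = 6.47558 years.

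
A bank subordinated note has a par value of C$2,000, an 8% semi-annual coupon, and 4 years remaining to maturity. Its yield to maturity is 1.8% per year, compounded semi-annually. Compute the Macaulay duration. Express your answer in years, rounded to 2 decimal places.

Periodic yield y = 0.009. Discount each cash flow and weight by its period:
  t   CF        PV=CF/(1+0.009)^t    t·PV
  1        80.00        79.2864        79.2864
  2        80.00        78.5792       157.1584
  3        80.00        77.8783       233.6349
  4        80.00        77.1837       308.7346
  5        80.00        76.4952       382.4760
  6        80.00        75.8129       454.8773
  7        80.00        75.1366       525.9565
  8     2,080.00     1,936.1277    15,489.0218
  Σ                  2,476.5000    17,631.1460
Price P = Σ PV = 2,476.5000.
Macaulay duration = Σ(t·PV) / P = 17,631.1460 / 2,476.5000 = 7.11938 half-year periods.
In years: 7.11938 / 2 = 3.55969 years.

3.56 years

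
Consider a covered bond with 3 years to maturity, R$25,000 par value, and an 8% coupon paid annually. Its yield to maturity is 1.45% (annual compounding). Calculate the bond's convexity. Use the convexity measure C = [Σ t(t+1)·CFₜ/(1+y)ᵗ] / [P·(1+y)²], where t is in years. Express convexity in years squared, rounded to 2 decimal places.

10.64

With y = 0.0145:
  t   CF        PV=CF/(1+0.0145)^t    t·PV        t(t+1)·PV
  1     2,000.00     1,971.4145     1,971.4145       3,942.8290
  2     2,000.00     1,943.2375     3,886.4751      11,659.4253
  3    27,000.00    25,858.7549    77,576.2648     310,305.0590
  Σ                 29,773.4070    83,434.1543     325,907.3133
P = 29,773.4070.
Convexity = Σ t(t+1)·PV / [P·(1+y)²] = 325,907.3133 / (29,773.4070 × 1.029210) = 10.63559.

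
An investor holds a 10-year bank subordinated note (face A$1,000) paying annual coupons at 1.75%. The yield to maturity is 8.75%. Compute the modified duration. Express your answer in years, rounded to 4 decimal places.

8.2036 years

Periodic yield y = 0.0875. First find Macaulay duration:
  t   CF        PV=CF/(1+0.0875)^t    t·PV
  1        17.50        16.0920        16.0920
  2        17.50        14.7972        29.5944
  3        17.50        13.6066        40.8199
  4        17.50        12.5118        50.0473
  5        17.50        11.5051        57.5257
  6        17.50        10.5794        63.4766
  7        17.50         9.7282        68.0975
  8        17.50         8.9455        71.5639
  9        17.50         8.2257        74.0316
  10    1,017.50       439.7864     4,397.8637
  Σ                    545.7780     4,869.1125
P = 545.7780; Macaulay duration = 4,869.1125 / 545.7780 = 8.92142 years.
Modified duration = D_Mac / (1 + y) = 8.92142 / 1.0875 = 8.20360 years.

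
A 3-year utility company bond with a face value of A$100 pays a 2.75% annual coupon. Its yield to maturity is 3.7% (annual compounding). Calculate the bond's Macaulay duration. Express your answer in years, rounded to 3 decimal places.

Periodic yield y = 0.037. Discount each cash flow and weight by its year:
  t   CF        PV=CF/(1+0.037)^t    t·PV
  1         2.75         2.6519         2.6519
  2         2.75         2.5573         5.1145
  3       102.75        92.1394       276.4183
  Σ                     97.3486       284.1847
Price P = Σ PV = 97.3486.
Macaulay duration = Σ(t·PV) / P = 284.1847 / 97.3486 = 2.91925 years.

2.919 years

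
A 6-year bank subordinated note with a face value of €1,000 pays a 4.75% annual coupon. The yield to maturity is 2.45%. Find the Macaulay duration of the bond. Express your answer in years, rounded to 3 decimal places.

Periodic yield y = 0.0245. Discount each cash flow and weight by its year:
  t   CF        PV=CF/(1+0.0245)^t    t·PV
  1        47.50        46.3641        46.3641
  2        47.50        45.2553        90.5106
  3        47.50        44.1731       132.5193
  4        47.50        43.1167       172.4669
  5        47.50        42.0856       210.4281
  6     1,047.50       905.9042     5,435.4250
  Σ                  1,126.8990     6,087.7140
Price P = Σ PV = 1,126.8990.
Macaulay duration = Σ(t·PV) / P = 6,087.7140 / 1,126.8990 = 5.40218 years.

5.402 years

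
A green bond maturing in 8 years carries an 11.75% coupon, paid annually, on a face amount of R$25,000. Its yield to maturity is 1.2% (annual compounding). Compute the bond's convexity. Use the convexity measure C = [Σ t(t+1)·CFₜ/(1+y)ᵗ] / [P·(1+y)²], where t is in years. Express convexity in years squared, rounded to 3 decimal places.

With y = 0.012:
  t   CF        PV=CF/(1+0.012)^t    t·PV        t(t+1)·PV
  1     2,937.50     2,902.6680     2,902.6680       5,805.3360
  2     2,937.50     2,868.2490     5,736.4980      17,209.4940
  3     2,937.50     2,834.2381     8,502.7144      34,010.8577
  4     2,937.50     2,800.6306    11,202.5223      56,012.6114
  5     2,937.50     2,767.4215    13,837.1076      83,022.6454
  6     2,937.50     2,734.6062    16,407.6374     114,853.4620
  7     2,937.50     2,702.1801    18,915.2605     151,322.0844
  8    27,937.50    25,394.7207   203,157.7655   1,828,419.8895
  Σ                 45,004.7142   280,662.1737   2,290,656.3803
P = 45,004.7142.
Convexity = Σ t(t+1)·PV / [P·(1+y)²] = 2,290,656.3803 / (45,004.7142 × 1.024144) = 49.69823.

49.698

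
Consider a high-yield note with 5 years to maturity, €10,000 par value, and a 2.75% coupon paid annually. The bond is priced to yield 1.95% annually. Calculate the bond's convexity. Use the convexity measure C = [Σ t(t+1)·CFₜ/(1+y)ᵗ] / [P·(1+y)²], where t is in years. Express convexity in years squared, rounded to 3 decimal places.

26.905

With y = 0.0195:
  t   CF        PV=CF/(1+0.0195)^t    t·PV        t(t+1)·PV
  1       275.00       269.7401       269.7401         539.4801
  2       275.00       264.5807       529.1615       1,587.4845
  3       275.00       259.5201       778.5603       3,114.2412
  4       275.00       254.5563     1,018.2250       5,091.1251
  5    10,275.00     9,329.2274    46,646.1371     279,876.8225
  Σ                 10,377.6246    49,241.8240     290,209.1535
P = 10,377.6246.
Convexity = Σ t(t+1)·PV / [P·(1+y)²] = 290,209.1535 / (10,377.6246 × 1.039380) = 26.90535.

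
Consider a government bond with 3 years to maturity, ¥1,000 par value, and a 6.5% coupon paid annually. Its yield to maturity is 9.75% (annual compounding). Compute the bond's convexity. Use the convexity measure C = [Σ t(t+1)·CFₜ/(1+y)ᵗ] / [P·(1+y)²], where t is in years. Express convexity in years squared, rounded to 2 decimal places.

9.13

With y = 0.0975:
  t   CF        PV=CF/(1+0.0975)^t    t·PV        t(t+1)·PV
  1        65.00        59.2255        59.2255         118.4510
  2        65.00        53.9640       107.9280         323.7841
  3     1,065.00       805.6307     2,416.8922       9,667.5687
  Σ                    918.8203     2,584.0457      10,109.8039
P = 918.8203.
Convexity = Σ t(t+1)·PV / [P·(1+y)²] = 10,109.8039 / (918.8203 × 1.204506) = 9.13489.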